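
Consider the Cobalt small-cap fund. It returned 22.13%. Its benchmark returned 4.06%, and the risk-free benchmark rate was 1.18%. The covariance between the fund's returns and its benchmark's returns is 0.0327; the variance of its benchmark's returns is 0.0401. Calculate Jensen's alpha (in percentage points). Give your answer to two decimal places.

18.60

β = Cov / Var = 0.0327 / 0.0401 = 0.8155
E[R] = Rf + β(Rm − Rf) = 1.18% + 0.8155 × (4.06% − 1.18%) = 3.5286%
α = Rp − E[R] = 22.13% − 3.5286% = 18.6014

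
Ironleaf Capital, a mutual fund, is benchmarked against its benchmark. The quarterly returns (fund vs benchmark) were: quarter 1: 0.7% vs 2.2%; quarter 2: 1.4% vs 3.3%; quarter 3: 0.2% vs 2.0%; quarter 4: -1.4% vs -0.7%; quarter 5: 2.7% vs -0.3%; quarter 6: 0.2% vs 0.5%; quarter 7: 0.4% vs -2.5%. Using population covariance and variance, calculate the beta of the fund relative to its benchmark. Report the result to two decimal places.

0.13

r̄p = 0.6000%,  r̄m = 0.6429%
Cov = Σ(rp − r̄p)(rm − r̄m) / 7 = 0.4471
Var(rm) = Σ(rm − r̄m)² / 7 = 3.4167
β = Cov / Var = 0.4471 / 3.4167 = 0.1309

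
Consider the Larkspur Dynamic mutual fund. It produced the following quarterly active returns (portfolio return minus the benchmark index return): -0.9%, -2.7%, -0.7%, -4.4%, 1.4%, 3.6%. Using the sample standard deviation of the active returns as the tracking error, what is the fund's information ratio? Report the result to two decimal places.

-0.22

Mean return r̄ = -3.70 / 6 = -0.6167%
Sample std dev = √[40.5883 / 5] = 2.8492%
IR = r̄ / tracking error = -0.6167 / 2.8492 = -0.2164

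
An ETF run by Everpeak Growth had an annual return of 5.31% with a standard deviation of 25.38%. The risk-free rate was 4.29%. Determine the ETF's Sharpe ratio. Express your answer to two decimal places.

0.04

Sharpe = (Rp − Rf) / σp = (5.31% − 4.29%) / 25.38% = 1.02% / 25.38% = 0.0402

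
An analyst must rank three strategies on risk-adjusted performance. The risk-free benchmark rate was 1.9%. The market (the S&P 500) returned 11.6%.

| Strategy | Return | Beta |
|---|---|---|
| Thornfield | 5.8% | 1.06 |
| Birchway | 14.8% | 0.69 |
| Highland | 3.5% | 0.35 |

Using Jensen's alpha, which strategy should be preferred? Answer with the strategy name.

Birchway

Thornfield: α = 5.8% − [1.9% + 1.06 × (11.6% − 1.9%)] = -6.382
Birchway: α = 14.8% − [1.9% + 0.69 × (11.6% − 1.9%)] = 6.207
Highland: α = 3.5% − [1.9% + 0.35 × (11.6% − 1.9%)] = -1.795
Highest: Birchway (6.207).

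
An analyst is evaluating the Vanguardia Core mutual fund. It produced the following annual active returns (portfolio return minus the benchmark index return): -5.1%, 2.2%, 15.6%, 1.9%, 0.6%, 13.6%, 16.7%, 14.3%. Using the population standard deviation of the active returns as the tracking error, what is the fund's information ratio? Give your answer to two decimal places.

0.95

Mean return μ = 59.80 / 8 = 7.4750%
Σ(r − μ)² = (-5.1 − 7.4750)² + (2.2 − 7.4750)² + … = 499.5150
population σ = √(499.5150 / 8) = √62.4394 = 7.9019%
IR = μ / tracking error = 7.4750 / 7.9019 = 0.9460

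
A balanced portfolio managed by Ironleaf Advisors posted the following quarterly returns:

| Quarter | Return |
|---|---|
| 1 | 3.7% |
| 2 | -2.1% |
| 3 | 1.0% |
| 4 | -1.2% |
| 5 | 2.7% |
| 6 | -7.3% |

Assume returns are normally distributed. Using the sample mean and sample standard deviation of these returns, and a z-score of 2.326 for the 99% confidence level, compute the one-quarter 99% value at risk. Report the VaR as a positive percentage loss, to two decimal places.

μ = (3.7 − 2.1 + 1 − 1.2 + 2.7 − 7.3) / 6 = -3.20 / 6 = -0.5333%
Σ(r − μ)² = (3.7 − (-0.5333))² + (-2.1 − (-0.5333))² + (1 − (-0.5333))² + … = 79.4133
σ = √[79.4133 / 5] = 3.9853%
VaR = −(μ − z·σ) = −(-0.5333 − 2.326 × 3.9853) = −(-9.8031) = 9.8031%

9.80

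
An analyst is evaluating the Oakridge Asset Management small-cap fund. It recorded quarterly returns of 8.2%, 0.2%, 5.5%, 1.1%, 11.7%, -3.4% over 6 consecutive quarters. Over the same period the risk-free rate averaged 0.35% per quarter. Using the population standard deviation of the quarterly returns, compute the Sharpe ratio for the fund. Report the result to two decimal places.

0.69

r̄ = (8.2 + 0.2 + 5.5 + 1.1 + 11.7 − 3.4) / 6 = 3.8833%
Population std dev = √[156.7083 / 6] = 5.1106%
Sharpe = (r̄ − rf) / σ = (3.8833 − 0.35) / 5.1106 = 3.5333 / 5.1106 = 0.6914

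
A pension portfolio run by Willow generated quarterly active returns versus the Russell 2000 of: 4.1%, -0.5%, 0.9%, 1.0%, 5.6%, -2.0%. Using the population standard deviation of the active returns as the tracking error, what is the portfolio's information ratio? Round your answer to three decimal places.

r̄ = (4.1 − 0.5 + 0.9 + 1 + 5.6 − 2) / 6 = 9.10 / 6 = 1.5167%
Σ(r − r̄)² = (4.1 − 1.5167)² + (-0.5 − 1.5167)² + (0.9 − 1.5167)² + … = 40.4283
population σ = √(40.4283 / 6) = √6.7381 = 2.5958%
IR = r̄ / tracking error = 1.5167 / 2.5958 = 0.5843

0.584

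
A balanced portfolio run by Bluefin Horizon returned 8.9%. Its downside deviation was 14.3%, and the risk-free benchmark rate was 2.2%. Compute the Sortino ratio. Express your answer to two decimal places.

Sortino = (Rp − Rf) / σd = (8.9% − 2.2%) / 14.3% = 6.70% / 14.3% = 0.4685

0.47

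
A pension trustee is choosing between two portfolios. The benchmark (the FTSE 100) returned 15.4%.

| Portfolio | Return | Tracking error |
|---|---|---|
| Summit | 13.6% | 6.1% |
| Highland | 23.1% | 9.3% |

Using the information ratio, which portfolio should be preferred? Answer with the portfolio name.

Highland

Summit: IR = (13.6% − 15.4%) / 6.1% = -0.295
Highland: IR = (23.1% − 15.4%) / 9.3% = 0.828
Highest: Highland (0.828).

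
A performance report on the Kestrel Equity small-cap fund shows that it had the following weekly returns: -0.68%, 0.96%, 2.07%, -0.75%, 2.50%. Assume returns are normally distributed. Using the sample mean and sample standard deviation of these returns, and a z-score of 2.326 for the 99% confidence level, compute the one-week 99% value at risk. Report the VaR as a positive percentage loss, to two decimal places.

2.69

r̄ = (-0.68 + 0.96 + 2.07 − 0.75 + 2.5) / 5 = 0.8200%
Σ(r − r̄)² = 9.1194; sample σ = √(9.1194/4) = 1.5099%
VaR = −(r̄ − z·σ) = −(0.8200 − 2.326 × 1.5099) = −(-2.6920) = 2.6920%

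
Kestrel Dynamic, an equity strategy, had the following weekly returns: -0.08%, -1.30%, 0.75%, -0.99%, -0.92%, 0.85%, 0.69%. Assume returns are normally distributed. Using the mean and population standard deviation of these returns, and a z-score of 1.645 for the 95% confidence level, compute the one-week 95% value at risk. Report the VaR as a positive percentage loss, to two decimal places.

r̄ = (-0.08 − 1.3 + 0.75 − 0.99 − 0.92 + 0.85 + 0.69) / 7 = -1.000 / 7 = -0.1429%
Population σ = √[Σ(r − r̄)² / 7] = √[5.1411 / 7] = √0.7344 = 0.8570%
VaR = −(r̄ − z·σ) = −(-0.1429 − 1.645 × 0.8570) = −(-1.5527) = 1.5527%

1.55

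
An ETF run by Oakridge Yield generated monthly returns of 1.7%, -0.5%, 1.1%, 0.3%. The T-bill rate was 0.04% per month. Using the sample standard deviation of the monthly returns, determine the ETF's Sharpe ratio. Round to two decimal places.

μ = (1.7 − 0.5 + 1.1 + 0.3) / 4 = 0.6500%
Σ(r − μ)² = (1.7 − 0.6500)² + (-0.5 − 0.6500)² + (1.1 − 0.6500)² + … = 2.7500
σ = √[2.7500 / 3] = 0.9574%
Sharpe = (μ − rf) / σ = (0.6500 − 0.04) / 0.9574 = 0.6100 / 0.9574 = 0.6371

0.64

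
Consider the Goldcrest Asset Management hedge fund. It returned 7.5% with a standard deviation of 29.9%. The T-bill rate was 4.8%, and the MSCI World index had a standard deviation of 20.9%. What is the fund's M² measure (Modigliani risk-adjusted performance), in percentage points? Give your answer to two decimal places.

6.69

Sharpe = (Rp − Rf) / σp = (7.5% − 4.8%) / 29.9% = 0.0903
M² = Rf + Sharpe × σm = 4.8% + 0.0903 × 20.9% = 6.6873%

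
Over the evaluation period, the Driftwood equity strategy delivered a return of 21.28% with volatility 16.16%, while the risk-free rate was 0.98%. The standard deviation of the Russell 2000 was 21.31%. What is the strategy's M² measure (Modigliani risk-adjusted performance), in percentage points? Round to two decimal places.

27.75

Sharpe = (Rp − Rf) / σp = (21.28% − 0.98%) / 16.16% = 1.2562
M² = Rf + Sharpe × σm = 0.98% + 1.2562 × 21.31% = 27.7496%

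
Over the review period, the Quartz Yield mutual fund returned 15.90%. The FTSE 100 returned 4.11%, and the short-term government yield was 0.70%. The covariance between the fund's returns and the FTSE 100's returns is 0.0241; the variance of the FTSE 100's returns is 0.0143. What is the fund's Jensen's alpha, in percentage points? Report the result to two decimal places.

β = Cov / Var = 0.0241 / 0.0143 = 1.6853
E[R] = Rf + β(Rm − Rf) = 0.70% + 1.6853 × (4.11% − 0.70%) = 6.4469%
α = Rp − E[R] = 15.90% − 6.4469% = 9.4531

9.45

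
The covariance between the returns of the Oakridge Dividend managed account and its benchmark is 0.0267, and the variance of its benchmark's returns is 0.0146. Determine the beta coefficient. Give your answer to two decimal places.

1.83

β = Cov(Rp, Rm) / Var(Rm) = 0.0267 / 0.0146 = 1.8288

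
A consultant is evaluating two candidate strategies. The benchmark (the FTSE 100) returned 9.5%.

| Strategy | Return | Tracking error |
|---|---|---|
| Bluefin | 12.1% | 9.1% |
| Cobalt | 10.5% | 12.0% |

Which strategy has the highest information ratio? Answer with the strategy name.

Bluefin

Bluefin: IR = (12.1% − 9.5%) / 9.1% = 0.286
Cobalt: IR = (10.5% − 9.5%) / 12.0% = 0.083
Highest: Bluefin (0.286).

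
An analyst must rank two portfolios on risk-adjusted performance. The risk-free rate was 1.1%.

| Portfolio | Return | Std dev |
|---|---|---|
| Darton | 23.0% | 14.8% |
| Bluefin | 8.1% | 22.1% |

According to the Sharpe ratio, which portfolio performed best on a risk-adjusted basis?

Darton: Sharpe ratio = (23.0% − 1.1%) / 14.8% = 1.480
Bluefin: Sharpe ratio = (8.1% − 1.1%) / 22.1% = 0.317
Highest: Darton (1.480).

Darton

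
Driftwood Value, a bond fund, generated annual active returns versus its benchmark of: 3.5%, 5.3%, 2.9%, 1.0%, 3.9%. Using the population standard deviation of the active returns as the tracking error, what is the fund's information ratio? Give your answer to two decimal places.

2.37

r̄ = (3.5 + 5.3 + 2.9 + 1 + 3.9) / 5 = 3.3200%
Population std dev = √[9.8480 / 5] = 1.4034%
IR = r̄ / tracking error = 3.3200 / 1.4034 = 2.3657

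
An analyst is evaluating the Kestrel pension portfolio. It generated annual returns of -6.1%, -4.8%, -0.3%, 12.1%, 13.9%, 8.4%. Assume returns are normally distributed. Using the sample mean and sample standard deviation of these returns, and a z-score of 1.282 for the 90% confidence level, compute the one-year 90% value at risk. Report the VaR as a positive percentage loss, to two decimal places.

7.32

Mean return r̄ = 23.20 / 6 = 3.8667%
Sample σ = √[Σ(r − r̄)² / 5] = √[380.8133 / 5] = √76.1627 = 8.7271%
VaR = −(r̄ − z·σ) = −(3.8667 − 1.282 × 8.7271) = −(-7.3214) = 7.3214%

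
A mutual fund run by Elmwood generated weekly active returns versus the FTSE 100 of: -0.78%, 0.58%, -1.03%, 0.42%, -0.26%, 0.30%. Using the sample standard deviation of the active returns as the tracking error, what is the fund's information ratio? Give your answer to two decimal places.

Mean return μ = -0.770 / 6 = -0.1283%
Sample std dev = √[2.2409 / 5] = 0.6695%
IR = μ / tracking error = -0.1283 / 0.6695 = -0.1916

-0.19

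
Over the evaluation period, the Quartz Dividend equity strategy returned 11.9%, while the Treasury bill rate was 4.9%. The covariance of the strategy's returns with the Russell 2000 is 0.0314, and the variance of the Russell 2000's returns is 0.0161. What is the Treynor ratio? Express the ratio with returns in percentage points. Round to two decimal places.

3.59

β = Cov / Var = 0.0314 / 0.0161 = 1.9503
Treynor = (Rp − Rf) / β = (11.9% − 4.9%) / 1.9503 = 7.00 / 1.9503 = 3.5892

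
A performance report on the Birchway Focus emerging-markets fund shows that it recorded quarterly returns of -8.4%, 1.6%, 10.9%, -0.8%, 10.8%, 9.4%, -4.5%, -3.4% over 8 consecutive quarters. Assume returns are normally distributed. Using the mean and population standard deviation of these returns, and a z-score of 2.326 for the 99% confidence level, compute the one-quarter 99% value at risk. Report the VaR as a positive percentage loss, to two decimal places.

r̄ = (-8.4 + 1.6 + 10.9 − 0.8 + 10.8 + 9.4 − 4.5 − 3.4) / 8 = 15.60 / 8 = 1.9500%
Σ(r − r̄)² = (-8.4 − 1.9500)² + (1.6 − 1.9500)² + (10.9 − 1.9500)² + … = 398.9600
population σ = √(398.9600 / 8) = √49.8700 = 7.0619%
VaR = −(r̄ − z·σ) = −(1.9500 − 2.326 × 7.0619) = −(-14.4760) = 14.4760%

14.48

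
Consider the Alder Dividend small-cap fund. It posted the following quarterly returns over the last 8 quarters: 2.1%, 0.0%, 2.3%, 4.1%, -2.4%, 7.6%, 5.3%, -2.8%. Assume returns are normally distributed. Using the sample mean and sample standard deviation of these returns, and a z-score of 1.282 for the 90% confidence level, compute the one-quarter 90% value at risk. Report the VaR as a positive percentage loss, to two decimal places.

2.65

Mean return μ = 16.20 / 8 = 2.0250%
Σ(r − μ)² = 93.1550; sample σ = √(93.1550/7) = 3.6480%
VaR = −(μ − z·σ) = −(2.0250 − 1.282 × 3.6480) = −(-2.6517) = 2.6517%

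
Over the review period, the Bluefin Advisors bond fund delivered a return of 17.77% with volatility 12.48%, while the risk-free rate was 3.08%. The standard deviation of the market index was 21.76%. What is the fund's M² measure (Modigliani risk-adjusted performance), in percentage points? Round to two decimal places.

28.69

Sharpe = (Rp − Rf) / σp = (17.77% − 3.08%) / 12.48% = 1.1771
M² = Rf + Sharpe × σm = 3.08% + 1.1771 × 21.76% = 28.6937%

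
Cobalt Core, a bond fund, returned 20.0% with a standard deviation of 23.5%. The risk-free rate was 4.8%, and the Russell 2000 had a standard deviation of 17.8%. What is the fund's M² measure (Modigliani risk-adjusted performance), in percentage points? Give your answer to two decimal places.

16.31

Sharpe = (Rp − Rf) / σp = (20.0% − 4.8%) / 23.5% = 0.6468
M² = Rf + Sharpe × σm = 4.8% + 0.6468 × 17.8% = 16.3130%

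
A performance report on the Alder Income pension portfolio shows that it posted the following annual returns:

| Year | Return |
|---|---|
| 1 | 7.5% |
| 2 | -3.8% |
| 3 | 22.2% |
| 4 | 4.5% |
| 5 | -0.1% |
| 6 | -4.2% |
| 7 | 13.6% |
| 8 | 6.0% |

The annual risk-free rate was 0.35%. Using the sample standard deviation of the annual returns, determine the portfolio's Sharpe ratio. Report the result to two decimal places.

r̄ = (7.5 − 3.8 + 22.2 + 4.5 − 0.1 − 4.2 + 13.6 + 6) / 8 = 45.70 / 8 = 5.7125%
Σ(r − r̄)² = (7.5 − 5.7125)² + (-3.8 − 5.7125)² + … = 561.3288
σ = √[561.3288 / 7] = 8.9549%
Sharpe = (r̄ − rf) / σ = (5.7125 − 0.35) / 8.9549 = 5.3625 / 8.9549 = 0.5988

0.60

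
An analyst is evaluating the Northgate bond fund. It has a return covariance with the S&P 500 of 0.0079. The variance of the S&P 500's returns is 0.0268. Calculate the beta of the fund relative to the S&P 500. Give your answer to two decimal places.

0.29

β = Cov(Rp, Rm) / Var(Rm) = 0.0079 / 0.0268 = 0.2948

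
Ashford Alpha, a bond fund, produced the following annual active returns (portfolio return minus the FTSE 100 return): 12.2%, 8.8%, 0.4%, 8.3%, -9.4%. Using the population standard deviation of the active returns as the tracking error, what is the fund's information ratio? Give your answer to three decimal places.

0.523

r̄ = (12.2 + 8.8 + 0.4 + 8.3 − 9.4) / 5 = 20.30 / 5 = 4.0600%
Population σ = √[Σ(r − r̄)² / 5] = √[301.2720 / 5] = √60.2544 = 7.7624%
IR = r̄ / tracking error = 4.0600 / 7.7624 = 0.5230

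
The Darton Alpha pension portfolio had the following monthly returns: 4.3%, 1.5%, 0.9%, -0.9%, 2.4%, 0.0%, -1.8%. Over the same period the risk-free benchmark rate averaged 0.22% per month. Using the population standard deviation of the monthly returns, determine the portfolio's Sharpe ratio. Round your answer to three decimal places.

0.364

r̄ = (4.3 + 1.5 + 0.9 − 0.9 + 2.4 + 0 − 1.8) / 7 = 0.9143%
Population std dev = √[25.5086 / 7] = 1.9089%
Sharpe = (r̄ − rf) / σ = (0.9143 − 0.22) / 1.9089 = 0.6943 / 1.9089 = 0.3637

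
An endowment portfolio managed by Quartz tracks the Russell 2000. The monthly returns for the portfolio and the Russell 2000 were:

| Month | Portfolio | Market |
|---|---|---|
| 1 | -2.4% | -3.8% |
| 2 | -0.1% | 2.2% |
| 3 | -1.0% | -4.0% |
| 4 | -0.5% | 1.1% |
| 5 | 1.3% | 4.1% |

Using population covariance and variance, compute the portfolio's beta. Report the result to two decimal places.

r̄p = -0.5400%,  r̄m = -0.0800%
Cov = Σ(rp − r̄p)(rm − r̄m) / 5 = 3.4928
Var(rm) = Σ(rm − r̄m)² / 5 = 10.6536
β = Cov / Var = 3.4928 / 10.6536 = 0.3279

0.33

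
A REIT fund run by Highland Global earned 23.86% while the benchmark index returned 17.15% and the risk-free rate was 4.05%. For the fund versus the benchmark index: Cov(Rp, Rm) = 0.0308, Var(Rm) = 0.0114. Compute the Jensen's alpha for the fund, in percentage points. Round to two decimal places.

-15.58

β = Cov / Var = 0.0308 / 0.0114 = 2.7018
E[R] = Rf + β(Rm − Rf) = 4.05% + 2.7018 × (17.15% − 4.05%) = 39.4436%
α = Rp − E[R] = 23.86% − 39.4436% = -15.5836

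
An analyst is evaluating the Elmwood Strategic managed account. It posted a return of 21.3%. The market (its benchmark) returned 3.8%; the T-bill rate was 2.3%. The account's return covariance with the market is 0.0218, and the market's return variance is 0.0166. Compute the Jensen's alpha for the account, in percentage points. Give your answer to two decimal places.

β = Cov / Var = 0.0218 / 0.0166 = 1.3133
E[R] = Rf + β(Rm − Rf) = 2.3% + 1.3133 × (3.8% − 2.3%) = 4.2700%
α = Rp − E[R] = 21.3% − 4.2700% = 17.0300

17.03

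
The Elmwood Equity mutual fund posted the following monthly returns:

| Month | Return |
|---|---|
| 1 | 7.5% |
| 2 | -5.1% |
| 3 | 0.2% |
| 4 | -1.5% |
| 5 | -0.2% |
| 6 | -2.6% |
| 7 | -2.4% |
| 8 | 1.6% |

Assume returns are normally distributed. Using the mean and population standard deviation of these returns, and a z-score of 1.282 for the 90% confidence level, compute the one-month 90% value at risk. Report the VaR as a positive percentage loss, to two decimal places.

4.82

r̄ = (7.5 − 5.1 + 0.2 − 1.5 − 0.2 − 2.6 − 2.4 + 1.6) / 8 = -2.50 / 8 = -0.3125%
Population σ = √[Σ(r − r̄)² / 8] = √[98.8888 / 8] = √12.3611 = 3.5158%
VaR = −(r̄ − z·σ) = −(-0.3125 − 1.282 × 3.5158) = −(-4.8198) = 4.8198%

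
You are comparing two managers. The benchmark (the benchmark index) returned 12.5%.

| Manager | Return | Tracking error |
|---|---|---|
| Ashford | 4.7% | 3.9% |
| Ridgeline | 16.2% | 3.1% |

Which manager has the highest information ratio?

Ridgeline

Ashford: IR = (4.7% − 12.5%) / 3.9% = -2.000
Ridgeline: IR = (16.2% − 12.5%) / 3.1% = 1.194
Highest: Ridgeline (1.194).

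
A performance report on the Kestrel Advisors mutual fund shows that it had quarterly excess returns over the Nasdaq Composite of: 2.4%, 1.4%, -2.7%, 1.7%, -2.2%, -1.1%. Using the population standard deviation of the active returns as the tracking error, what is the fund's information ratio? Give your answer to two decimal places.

r̄ = (2.4 + 1.4 − 2.7 + 1.7 − 2.2 − 1.1) / 6 = -0.50 / 6 = -0.0833%
Population std dev = √[23.9083 / 6] = 1.9962%
IR = r̄ / tracking error = -0.0833 / 1.9962 = -0.0417

-0.04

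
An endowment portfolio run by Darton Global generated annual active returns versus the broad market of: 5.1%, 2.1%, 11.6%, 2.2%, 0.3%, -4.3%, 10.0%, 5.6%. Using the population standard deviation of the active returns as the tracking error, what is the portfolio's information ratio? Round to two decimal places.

μ = (5.1 + 2.1 + 11.6 + 2.2 + 0.3 − 4.3 + 10 + 5.6) / 8 = 4.0750%
Σ(r − μ)² = (5.1 − 4.0750)² + (2.1 − 4.0750)² + (11.6 − 4.0750)² + … = 186.9150
population σ = √(186.9150 / 8) = √23.3644 = 4.8337%
IR = μ / tracking error = 4.0750 / 4.8337 = 0.8430

0.84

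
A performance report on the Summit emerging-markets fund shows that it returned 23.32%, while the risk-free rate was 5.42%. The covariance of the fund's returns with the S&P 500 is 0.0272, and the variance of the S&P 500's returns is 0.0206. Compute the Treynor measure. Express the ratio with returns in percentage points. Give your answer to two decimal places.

13.56

β = Cov / Var = 0.0272 / 0.0206 = 1.3204
Treynor = (Rp − Rf) / β = (23.32% − 5.42%) / 1.3204 = 17.90 / 1.3204 = 13.5565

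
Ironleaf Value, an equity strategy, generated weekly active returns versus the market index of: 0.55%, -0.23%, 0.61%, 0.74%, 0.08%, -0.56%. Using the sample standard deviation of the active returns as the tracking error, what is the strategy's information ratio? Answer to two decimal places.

Mean return r̄ = 1.190 / 6 = 0.1983%
Σ(r − r̄)² = 1.3591; sample σ = √(1.3591/5) = 0.5214%
IR = r̄ / tracking error = 0.1983 / 0.5214 = 0.3803

0.38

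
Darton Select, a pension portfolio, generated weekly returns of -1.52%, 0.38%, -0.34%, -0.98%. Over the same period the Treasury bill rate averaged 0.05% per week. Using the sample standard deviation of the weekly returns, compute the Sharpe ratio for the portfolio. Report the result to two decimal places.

r̄ = (-1.52 + 0.38 − 0.34 − 0.98) / 4 = -2.460 / 4 = -0.6150%
Sample σ = √[Σ(r − r̄)² / 3] = √[2.0179 / 3] = √0.6726 = 0.8201%
Sharpe = (r̄ − rf) / σ = (-0.6150 − 0.05) / 0.8201 = -0.6650 / 0.8201 = -0.8109

-0.81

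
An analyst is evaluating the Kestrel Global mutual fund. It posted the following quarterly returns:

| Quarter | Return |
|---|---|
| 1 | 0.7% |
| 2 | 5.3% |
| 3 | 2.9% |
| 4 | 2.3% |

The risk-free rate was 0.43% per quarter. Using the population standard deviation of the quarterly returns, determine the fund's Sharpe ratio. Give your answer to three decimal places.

1.434

Mean return r̄ = 11.20 / 4 = 2.8000%
Σ(r − r̄)² = (0.7 − 2.8000)² + (5.3 − 2.8000)² + (2.9 − 2.8000)² + … = 10.9200
σ = √[10.9200 / 4] = 1.6523%
Sharpe = (r̄ − rf) / σ = (2.8000 − 0.43) / 1.6523 = 2.3700 / 1.6523 = 1.4344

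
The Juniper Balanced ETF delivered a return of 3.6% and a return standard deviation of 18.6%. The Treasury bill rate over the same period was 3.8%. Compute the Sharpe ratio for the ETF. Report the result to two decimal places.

-0.01

Sharpe = (Rp − Rf) / σp = (3.6% − 3.8%) / 18.6% = -0.20% / 18.6% = -0.0108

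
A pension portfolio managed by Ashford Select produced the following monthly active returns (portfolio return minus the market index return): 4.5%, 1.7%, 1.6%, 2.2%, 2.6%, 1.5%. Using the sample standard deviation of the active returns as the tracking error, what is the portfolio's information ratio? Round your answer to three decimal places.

2.075

r̄ = (4.5 + 1.7 + 1.6 + 2.2 + 2.6 + 1.5) / 6 = 14.10 / 6 = 2.3500%
Sample σ = √[Σ(r − r̄)² / 5] = √[6.4150 / 5] = √1.2830 = 1.1327%
IR = r̄ / tracking error = 2.3500 / 1.1327 = 2.0747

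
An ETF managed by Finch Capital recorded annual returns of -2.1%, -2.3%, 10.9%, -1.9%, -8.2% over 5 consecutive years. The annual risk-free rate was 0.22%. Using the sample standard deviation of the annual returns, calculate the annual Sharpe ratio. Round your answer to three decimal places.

-0.134

μ = (-2.1 − 2.3 + 10.9 − 1.9 − 8.2) / 5 = -0.7200%
Sample std dev = √[196.7680 / 4] = 7.0137%
Sharpe = (μ − rf) / σ = (-0.7200 − 0.22) / 7.0137 = -0.9400 / 7.0137 = -0.1340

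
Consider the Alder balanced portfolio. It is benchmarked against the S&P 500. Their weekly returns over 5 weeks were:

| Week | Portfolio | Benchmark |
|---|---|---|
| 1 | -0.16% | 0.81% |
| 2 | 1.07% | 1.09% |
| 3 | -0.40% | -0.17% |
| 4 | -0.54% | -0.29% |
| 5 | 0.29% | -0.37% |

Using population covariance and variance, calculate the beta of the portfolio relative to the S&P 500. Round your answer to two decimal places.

r̄p = 0.0520%,  r̄m = 0.2140%
Cov = Σ(rp − r̄p)(rm − r̄m) / 5 = 0.2197
Var(rm) = Σ(rm − r̄m)² / 5 = 0.3730
β = Cov / Var = 0.2197 / 0.3730 = 0.5890

0.59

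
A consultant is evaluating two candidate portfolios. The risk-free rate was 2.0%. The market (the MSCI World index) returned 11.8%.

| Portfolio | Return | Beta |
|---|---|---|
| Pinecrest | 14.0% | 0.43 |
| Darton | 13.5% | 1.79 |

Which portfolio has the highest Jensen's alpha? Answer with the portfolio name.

Pinecrest: α = 14.0% − [2.0% + 0.43 × (11.8% − 2.0%)] = 7.786
Darton: α = 13.5% − [2.0% + 1.79 × (11.8% − 2.0%)] = -6.042
Highest: Pinecrest (7.786).

Pinecrest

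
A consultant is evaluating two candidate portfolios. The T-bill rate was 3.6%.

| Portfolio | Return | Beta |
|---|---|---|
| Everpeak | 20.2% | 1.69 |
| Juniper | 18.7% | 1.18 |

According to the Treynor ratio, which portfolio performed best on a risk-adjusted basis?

Juniper

Everpeak: Treynor = (20.2% − 3.6%) / 1.69 = 9.822
Juniper: Treynor = (18.7% − 3.6%) / 1.18 = 12.797
Highest: Juniper (12.797).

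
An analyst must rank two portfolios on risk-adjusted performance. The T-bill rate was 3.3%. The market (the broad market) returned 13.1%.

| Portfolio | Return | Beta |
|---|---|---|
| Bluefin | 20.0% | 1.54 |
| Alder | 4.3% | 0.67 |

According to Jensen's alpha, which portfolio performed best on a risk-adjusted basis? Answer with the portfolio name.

Bluefin

Bluefin: α = 20.0% − [3.3% + 1.54 × (13.1% − 3.3%)] = 1.608
Alder: α = 4.3% − [3.3% + 0.67 × (13.1% − 3.3%)] = -5.566
Highest: Bluefin (1.608).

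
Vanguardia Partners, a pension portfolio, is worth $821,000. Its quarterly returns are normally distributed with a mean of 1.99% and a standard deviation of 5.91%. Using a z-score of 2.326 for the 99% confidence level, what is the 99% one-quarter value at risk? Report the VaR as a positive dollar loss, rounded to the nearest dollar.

Return at the 99% tail: μ − z·σ = 1.99% − 2.326 × 5.91% = 1.99 − 13.74666 = -11.75666%
VaR = −(-11.75666%) × $821,000 = 11.75666% × $821,000 = $96,522

$96,522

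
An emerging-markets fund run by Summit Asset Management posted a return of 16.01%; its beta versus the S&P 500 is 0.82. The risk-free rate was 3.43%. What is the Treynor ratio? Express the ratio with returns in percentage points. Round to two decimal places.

Treynor = (Rp − Rf) / β = (16.01% − 3.43%) / 0.82 = 12.58 / 0.82 = 15.3415

15.34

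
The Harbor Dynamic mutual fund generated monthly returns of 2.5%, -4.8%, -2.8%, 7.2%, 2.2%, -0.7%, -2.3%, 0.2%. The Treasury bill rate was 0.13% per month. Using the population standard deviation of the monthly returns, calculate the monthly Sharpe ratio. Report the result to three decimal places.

r̄ = (2.5 − 4.8 − 2.8 + 7.2 + 2.2 − 0.7 − 2.3 + 0.2) / 8 = 1.50 / 8 = 0.1875%
Σ(r − r̄)² = (2.5 − 0.1875)² + (-4.8 − 0.1875)² + … = 99.3488
population σ = √(99.3488 / 8) = √12.4186 = 3.5240%
Sharpe = (r̄ − rf) / σ = (0.1875 − 0.13) / 3.5240 = 0.0575 / 3.5240 = 0.0163

0.016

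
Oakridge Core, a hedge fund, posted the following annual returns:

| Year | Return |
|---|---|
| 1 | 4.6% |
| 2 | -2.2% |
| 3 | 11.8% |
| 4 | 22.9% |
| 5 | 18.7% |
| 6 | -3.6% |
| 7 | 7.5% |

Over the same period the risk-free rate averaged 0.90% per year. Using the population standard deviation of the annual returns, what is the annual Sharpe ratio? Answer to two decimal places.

0.82

r̄ = (4.6 − 2.2 + 11.8 + 22.9 + 18.7 − 3.6 + 7.5) / 7 = 59.70 / 7 = 8.5286%
Population σ = √[Σ(r − r̄)² / 7] = √[599.3943 / 7] = √85.6278 = 9.2535%
Sharpe = (r̄ − rf) / σ = (8.5286 − 0.9) / 9.2535 = 7.6286 / 9.2535 = 0.8244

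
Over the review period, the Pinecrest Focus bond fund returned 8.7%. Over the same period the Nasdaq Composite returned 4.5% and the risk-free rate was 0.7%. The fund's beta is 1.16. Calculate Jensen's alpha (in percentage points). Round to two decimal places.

3.59

CAPM expected return = Rf + β(Rm − Rf) = 0.7% + 1.16 × (4.5% − 0.7%) = 0.7 + 1.16 × 3.80 = 5.1080%
Jensen's α = Rp − E[R] = 8.7% − 5.1080% = 3.5920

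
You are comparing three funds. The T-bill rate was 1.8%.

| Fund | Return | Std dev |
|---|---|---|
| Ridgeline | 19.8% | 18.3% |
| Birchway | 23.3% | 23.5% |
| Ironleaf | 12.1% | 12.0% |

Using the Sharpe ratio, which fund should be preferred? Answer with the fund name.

Ridgeline: Sharpe ratio = (19.8% − 1.8%) / 18.3% = 0.984
Birchway: Sharpe ratio = (23.3% − 1.8%) / 23.5% = 0.915
Ironleaf: Sharpe ratio = (12.1% − 1.8%) / 12.0% = 0.858
Highest: Ridgeline (0.984).

Ridgeline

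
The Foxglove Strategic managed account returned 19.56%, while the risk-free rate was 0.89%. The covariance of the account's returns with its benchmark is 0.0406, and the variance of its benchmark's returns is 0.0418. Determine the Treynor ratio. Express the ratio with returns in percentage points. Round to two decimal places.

19.22

β = Cov / Var = 0.0406 / 0.0418 = 0.9713
Treynor = (Rp − Rf) / β = (19.56% − 0.89%) / 0.9713 = 18.67 / 0.9713 = 19.2217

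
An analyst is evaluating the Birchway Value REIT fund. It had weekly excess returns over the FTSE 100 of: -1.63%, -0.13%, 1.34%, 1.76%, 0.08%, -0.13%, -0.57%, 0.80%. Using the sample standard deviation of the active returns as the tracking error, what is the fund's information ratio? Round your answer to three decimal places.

r̄ = (-1.63 − 0.13 + 1.34 + 1.76 + 0.08 − 0.13 − 0.57 + 0.8) / 8 = 1.520 / 8 = 0.1900%
Σ(r − r̄)² = 8.2664; sample σ = √(8.2664/7) = 1.0867%
IR = r̄ / tracking error = 0.1900 / 1.0867 = 0.1748

0.175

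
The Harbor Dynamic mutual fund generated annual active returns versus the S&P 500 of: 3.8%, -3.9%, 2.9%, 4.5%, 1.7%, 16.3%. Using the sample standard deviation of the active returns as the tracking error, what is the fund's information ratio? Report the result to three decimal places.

0.635

r̄ = (3.8 − 3.9 + 2.9 + 4.5 + 1.7 + 16.3) / 6 = 25.30 / 6 = 4.2167%
Σ(r − r̄)² = 220.2083; sample σ = √(220.2083/5) = 6.6364%
IR = r̄ / tracking error = 4.2167 / 6.6364 = 0.6354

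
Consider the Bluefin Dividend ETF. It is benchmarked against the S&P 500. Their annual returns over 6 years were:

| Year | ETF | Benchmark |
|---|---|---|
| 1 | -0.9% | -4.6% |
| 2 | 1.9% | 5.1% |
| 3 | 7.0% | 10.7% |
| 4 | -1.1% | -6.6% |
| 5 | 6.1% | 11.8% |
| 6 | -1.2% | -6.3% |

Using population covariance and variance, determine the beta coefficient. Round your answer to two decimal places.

r̄p = 1.9667%,  r̄m = 1.6833%
Cov = Σ(rp − r̄p)(rm − r̄m) / 6 = 25.9444
Var(rm) = Σ(rm − r̄m)² / 6 = 61.1914
β = Cov / Var = 25.9444 / 61.1914 = 0.4240

0.42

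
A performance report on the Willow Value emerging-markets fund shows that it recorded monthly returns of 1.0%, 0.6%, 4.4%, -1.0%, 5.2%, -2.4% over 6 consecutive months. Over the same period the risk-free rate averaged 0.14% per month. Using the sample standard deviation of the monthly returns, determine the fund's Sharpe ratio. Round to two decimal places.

0.39

Mean return r̄ = 7.80 / 6 = 1.3000%
Σ(r − r̄)² = (1 − 1.3000)² + (0.6 − 1.3000)² + … = 44.3800
σ = √[44.3800 / 5] = 2.9793%
Sharpe = (r̄ − rf) / σ = (1.3000 − 0.14) / 2.9793 = 1.1600 / 2.9793 = 0.3894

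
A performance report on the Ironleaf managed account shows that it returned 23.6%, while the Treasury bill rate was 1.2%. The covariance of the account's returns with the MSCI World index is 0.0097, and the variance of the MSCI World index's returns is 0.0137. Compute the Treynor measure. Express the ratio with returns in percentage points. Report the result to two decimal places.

β = Cov / Var = 0.0097 / 0.0137 = 0.7080
Treynor = (Rp − Rf) / β = (23.6% − 1.2%) / 0.7080 = 22.40 / 0.7080 = 31.6384

31.64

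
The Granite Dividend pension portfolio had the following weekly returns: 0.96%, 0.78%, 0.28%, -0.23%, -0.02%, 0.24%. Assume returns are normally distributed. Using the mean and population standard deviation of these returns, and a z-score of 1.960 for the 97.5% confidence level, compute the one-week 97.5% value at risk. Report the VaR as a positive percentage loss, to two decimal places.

0.48

Mean return r̄ = 2.010 / 6 = 0.3350%
Σ(r − r̄)² = 1.0460; population σ = √(1.0460/6) = 0.4175%
VaR = −(r̄ − z·σ) = −(0.3350 − 1.960 × 0.4175) = −(-0.4833) = 0.4833%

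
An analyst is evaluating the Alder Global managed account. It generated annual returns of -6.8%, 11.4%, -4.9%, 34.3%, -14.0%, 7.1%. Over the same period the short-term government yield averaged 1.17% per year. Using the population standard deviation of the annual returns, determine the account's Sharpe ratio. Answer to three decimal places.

r̄ = (-6.8 + 11.4 − 4.9 + 34.3 − 14 + 7.1) / 6 = 27.10 / 6 = 4.5167%
Population std dev = √[1500.7083 / 6] = 15.8151%
Sharpe = (r̄ − rf) / σ = (4.5167 − 1.17) / 15.8151 = 3.3467 / 15.8151 = 0.2116

0.212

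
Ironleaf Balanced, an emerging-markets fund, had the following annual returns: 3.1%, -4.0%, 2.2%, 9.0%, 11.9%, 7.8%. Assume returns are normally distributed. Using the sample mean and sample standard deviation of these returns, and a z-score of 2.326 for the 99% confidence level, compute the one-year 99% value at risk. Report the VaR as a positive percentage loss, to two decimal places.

8.32

r̄ = (3.1 − 4 + 2.2 + 9 + 11.9 + 7.8) / 6 = 5.0000%
Σ(r − r̄)² = 163.9000; sample σ = √(163.9000/5) = 5.7254%
VaR = −(r̄ − z·σ) = −(5.0000 − 2.326 × 5.7254) = −(-8.3173) = 8.3173%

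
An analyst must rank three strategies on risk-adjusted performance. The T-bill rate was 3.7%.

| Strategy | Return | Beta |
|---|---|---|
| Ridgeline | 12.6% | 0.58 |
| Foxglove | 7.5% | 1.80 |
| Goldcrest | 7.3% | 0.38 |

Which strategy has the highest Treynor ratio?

Ridgeline: Treynor = (12.6% − 3.7%) / 0.58 = 15.345
Foxglove: Treynor = (7.5% − 3.7%) / 1.80 = 2.111
Goldcrest: Treynor = (7.3% − 3.7%) / 0.38 = 9.474
Highest: Ridgeline (15.345).

Ridgeline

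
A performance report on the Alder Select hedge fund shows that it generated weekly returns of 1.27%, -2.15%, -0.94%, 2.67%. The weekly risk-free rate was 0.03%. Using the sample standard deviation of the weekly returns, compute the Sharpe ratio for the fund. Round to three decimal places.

0.084

r̄ = (1.27 − 2.15 − 0.94 + 2.67) / 4 = 0.2125%
Σ(r − r̄)² = (1.27 − 0.2125)² + (-2.15 − 0.2125)² + … = 14.0673
sample σ = √(14.0673 / 3) = √4.6891 = 2.1654%
Sharpe = (r̄ − rf) / σ = (0.2125 − 0.03) / 2.1654 = 0.1825 / 2.1654 = 0.0843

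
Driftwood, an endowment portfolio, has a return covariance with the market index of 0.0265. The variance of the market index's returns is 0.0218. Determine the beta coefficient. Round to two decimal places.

1.22

β = Cov(Rp, Rm) / Var(Rm) = 0.0265 / 0.0218 = 1.2156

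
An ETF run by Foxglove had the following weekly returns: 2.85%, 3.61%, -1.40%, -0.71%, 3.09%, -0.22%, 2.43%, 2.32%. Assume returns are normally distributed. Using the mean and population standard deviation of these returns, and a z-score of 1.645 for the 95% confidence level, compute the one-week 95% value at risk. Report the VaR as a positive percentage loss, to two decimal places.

r̄ = (2.85 + 3.61 − 1.4 − 0.71 + 3.09 − 0.22 + 2.43 + 2.32) / 8 = 1.4963%
Population σ = √[Σ(r − r̄)² / 8] = √[26.5924 / 8] = √3.3241 = 1.8232%
VaR = −(r̄ − z·σ) = −(1.4963 − 1.645 × 1.8232) = −(-1.5029) = 1.5029%

1.50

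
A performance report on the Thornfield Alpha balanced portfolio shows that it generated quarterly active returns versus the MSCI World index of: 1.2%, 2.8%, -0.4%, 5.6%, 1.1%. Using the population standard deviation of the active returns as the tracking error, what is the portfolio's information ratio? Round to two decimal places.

1.01

μ = (1.2 + 2.8 − 0.4 + 5.6 + 1.1) / 5 = 10.30 / 5 = 2.0600%
Σ(r − μ)² = 20.7920; population σ = √(20.7920/5) = 2.0392%
IR = μ / tracking error = 2.0600 / 2.0392 = 1.0102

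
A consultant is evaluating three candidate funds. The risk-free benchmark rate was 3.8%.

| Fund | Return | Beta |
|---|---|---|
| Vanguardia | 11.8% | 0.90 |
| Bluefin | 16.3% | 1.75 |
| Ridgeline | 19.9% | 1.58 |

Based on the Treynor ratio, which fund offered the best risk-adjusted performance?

Ridgeline

Vanguardia: Treynor = (11.8% − 3.8%) / 0.90 = 8.889
Bluefin: Treynor = (16.3% − 3.8%) / 1.75 = 7.143
Ridgeline: Treynor = (19.9% − 3.8%) / 1.58 = 10.190
Highest: Ridgeline (10.190).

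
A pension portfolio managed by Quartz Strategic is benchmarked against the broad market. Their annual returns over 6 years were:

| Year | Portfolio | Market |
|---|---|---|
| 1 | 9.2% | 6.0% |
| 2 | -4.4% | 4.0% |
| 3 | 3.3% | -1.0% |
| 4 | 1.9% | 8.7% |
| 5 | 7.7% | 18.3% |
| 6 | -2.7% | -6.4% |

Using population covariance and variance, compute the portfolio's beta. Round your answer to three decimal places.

r̄p = 2.5000%,  r̄m = 4.9333%
Cov = Σ(rp − r̄p)(rm − r̄m) / 6 = 22.5033
Var(rm) = Σ(rm − r̄m)² / 6 = 59.7522
β = Cov / Var = 22.5033 / 59.7522 = 0.3766

0.377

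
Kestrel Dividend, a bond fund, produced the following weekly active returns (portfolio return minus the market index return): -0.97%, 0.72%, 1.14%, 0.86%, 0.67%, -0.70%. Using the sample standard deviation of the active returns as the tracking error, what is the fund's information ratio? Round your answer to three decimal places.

r̄ = (-0.97 + 0.72 + 1.14 + 0.86 + 0.67 − 0.7) / 6 = 0.2867%
Σ(r − r̄)² = 3.9443; sample σ = √(3.9443/5) = 0.8882%
IR = r̄ / tracking error = 0.2867 / 0.8882 = 0.3228

0.323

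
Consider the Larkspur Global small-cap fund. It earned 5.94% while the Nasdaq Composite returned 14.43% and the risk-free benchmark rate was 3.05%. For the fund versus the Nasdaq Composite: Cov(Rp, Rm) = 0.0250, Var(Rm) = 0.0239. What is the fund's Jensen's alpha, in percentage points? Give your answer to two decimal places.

-9.01

β = Cov / Var = 0.0250 / 0.0239 = 1.0460
E[R] = Rf + β(Rm − Rf) = 3.05% + 1.0460 × (14.43% − 3.05%) = 14.9535%
α = Rp − E[R] = 5.94% − 14.9535% = -9.0135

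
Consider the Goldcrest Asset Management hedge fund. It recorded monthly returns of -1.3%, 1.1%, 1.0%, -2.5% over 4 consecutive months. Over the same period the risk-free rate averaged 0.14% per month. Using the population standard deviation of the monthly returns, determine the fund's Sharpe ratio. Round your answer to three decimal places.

-0.368

r̄ = (-1.3 + 1.1 + 1 − 2.5) / 4 = -0.4250%
Σ(r − r̄)² = (-1.3 − (-0.4250))² + (1.1 − (-0.4250))² + … = 9.4275
population σ = √(9.4275 / 4) = √2.3569 = 1.5352%
Sharpe = (r̄ − rf) / σ = (-0.4250 − 0.14) / 1.5352 = -0.5650 / 1.5352 = -0.3680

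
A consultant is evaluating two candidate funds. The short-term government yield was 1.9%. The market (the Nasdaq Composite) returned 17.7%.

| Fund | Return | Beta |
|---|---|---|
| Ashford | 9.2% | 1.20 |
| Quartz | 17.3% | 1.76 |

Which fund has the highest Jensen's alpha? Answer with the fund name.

Ashford

Ashford: α = 9.2% − [1.9% + 1.20 × (17.7% − 1.9%)] = -11.660
Quartz: α = 17.3% − [1.9% + 1.76 × (17.7% − 1.9%)] = -12.408
Highest: Ashford (-11.660).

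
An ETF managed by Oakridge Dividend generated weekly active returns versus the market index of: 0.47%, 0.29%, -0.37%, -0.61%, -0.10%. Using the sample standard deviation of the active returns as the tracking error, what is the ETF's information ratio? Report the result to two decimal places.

-0.14

r̄ = (0.47 + 0.29 − 0.37 − 0.61 − 0.1) / 5 = -0.320 / 5 = -0.0640%
Σ(r − r̄)² = (0.47 − (-0.0640))² + (0.29 − (-0.0640))² + (-0.37 − (-0.0640))² + … = 0.8035
sample σ = √(0.8035 / 4) = √0.2009 = 0.4482%
IR = r̄ / tracking error = -0.0640 / 0.4482 = -0.1428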